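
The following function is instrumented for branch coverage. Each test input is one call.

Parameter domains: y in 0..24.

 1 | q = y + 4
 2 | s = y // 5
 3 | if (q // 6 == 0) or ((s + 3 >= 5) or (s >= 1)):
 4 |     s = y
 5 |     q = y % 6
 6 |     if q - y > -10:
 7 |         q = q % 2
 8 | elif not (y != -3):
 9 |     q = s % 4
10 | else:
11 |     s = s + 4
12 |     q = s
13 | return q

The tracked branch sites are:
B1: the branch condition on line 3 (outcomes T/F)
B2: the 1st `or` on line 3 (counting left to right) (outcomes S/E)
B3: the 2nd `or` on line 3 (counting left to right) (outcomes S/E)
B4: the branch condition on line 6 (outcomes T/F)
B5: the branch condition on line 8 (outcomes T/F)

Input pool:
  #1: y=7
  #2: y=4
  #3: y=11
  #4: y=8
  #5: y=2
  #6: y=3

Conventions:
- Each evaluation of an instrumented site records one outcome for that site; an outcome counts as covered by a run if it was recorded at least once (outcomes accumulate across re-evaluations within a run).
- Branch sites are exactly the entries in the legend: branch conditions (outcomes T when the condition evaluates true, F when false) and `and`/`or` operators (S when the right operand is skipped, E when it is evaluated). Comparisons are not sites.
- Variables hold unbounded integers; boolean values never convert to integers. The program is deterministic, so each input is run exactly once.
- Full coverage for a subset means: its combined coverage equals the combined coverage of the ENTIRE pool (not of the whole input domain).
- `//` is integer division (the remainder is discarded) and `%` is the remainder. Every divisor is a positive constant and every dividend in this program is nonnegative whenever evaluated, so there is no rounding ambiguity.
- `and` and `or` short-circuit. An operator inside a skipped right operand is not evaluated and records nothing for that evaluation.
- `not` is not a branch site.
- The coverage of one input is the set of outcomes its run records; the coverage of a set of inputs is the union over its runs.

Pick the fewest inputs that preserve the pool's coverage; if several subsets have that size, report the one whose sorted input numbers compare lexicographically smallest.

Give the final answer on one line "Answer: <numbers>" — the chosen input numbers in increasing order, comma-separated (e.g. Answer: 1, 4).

input #1 (y=7): events B2->E, B3->E, B1->T, B4->T; covers B1=T, B2=E, B3=E, B4=T
input #2 (y=4): events B2->E, B3->E, B1->F, B5->F; covers B1=F, B2=E, B3=E, B5=F
input #3 (y=11): events B2->E, B3->S, B1->T, B4->T; covers B1=T, B2=E, B3=S, B4=T
input #4 (y=8): events B2->E, B3->E, B1->T, B4->T; covers B1=T, B2=E, B3=E, B4=T
input #5 (y=2): events B2->E, B3->E, B1->F, B5->F; covers B1=F, B2=E, B3=E, B5=F
input #6 (y=3): events B2->E, B3->E, B1->F, B5->F; covers B1=F, B2=E, B3=E, B5=F
pool-wide coverage (7 outcomes): B1=T, B1=F, B2=E, B3=S, B3=E, B4=T, B5=F
every size-1 subset falls short of the 7 outcomes (best: 4/7)
inputs {2, 3} (size 2) cover everything; no size-2 subset with a lexicographically smaller index list covers all 7

Answer: 2, 3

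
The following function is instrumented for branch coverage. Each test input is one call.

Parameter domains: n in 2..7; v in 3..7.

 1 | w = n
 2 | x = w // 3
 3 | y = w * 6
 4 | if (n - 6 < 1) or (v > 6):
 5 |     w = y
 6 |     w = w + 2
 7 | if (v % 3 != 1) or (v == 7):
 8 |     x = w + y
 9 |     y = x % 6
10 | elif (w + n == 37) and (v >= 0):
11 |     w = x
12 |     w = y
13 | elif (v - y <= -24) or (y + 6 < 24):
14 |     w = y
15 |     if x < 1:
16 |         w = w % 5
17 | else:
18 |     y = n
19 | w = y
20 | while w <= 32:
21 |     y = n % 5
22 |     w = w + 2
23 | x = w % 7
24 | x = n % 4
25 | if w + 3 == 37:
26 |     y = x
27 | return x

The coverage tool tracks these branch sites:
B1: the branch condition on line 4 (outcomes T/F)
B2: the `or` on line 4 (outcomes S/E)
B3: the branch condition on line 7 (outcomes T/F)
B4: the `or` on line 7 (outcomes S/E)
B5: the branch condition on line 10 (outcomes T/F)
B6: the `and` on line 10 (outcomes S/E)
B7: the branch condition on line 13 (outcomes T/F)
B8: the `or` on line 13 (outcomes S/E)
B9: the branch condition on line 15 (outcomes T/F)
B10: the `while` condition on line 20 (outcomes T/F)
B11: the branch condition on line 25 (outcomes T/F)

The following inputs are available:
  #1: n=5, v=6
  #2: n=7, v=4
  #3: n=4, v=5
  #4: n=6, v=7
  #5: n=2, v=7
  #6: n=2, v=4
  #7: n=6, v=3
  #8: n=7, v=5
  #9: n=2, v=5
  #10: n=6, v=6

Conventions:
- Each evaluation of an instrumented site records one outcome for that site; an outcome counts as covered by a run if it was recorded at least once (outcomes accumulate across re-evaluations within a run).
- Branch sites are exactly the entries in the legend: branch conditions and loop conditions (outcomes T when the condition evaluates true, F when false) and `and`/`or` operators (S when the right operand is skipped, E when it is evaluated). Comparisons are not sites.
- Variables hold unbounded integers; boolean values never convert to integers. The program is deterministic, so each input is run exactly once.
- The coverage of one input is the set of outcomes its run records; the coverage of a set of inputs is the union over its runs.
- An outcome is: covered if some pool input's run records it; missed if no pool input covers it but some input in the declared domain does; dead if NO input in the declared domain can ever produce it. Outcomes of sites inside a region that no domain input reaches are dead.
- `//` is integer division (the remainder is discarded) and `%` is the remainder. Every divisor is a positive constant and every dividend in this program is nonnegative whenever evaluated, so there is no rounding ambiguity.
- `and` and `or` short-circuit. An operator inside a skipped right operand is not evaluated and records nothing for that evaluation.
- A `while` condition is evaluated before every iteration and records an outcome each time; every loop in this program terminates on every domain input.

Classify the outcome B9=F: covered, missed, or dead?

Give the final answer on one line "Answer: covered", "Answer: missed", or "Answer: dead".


B9=F is recorded by pool input(s) 2 -> covered
Answer: covered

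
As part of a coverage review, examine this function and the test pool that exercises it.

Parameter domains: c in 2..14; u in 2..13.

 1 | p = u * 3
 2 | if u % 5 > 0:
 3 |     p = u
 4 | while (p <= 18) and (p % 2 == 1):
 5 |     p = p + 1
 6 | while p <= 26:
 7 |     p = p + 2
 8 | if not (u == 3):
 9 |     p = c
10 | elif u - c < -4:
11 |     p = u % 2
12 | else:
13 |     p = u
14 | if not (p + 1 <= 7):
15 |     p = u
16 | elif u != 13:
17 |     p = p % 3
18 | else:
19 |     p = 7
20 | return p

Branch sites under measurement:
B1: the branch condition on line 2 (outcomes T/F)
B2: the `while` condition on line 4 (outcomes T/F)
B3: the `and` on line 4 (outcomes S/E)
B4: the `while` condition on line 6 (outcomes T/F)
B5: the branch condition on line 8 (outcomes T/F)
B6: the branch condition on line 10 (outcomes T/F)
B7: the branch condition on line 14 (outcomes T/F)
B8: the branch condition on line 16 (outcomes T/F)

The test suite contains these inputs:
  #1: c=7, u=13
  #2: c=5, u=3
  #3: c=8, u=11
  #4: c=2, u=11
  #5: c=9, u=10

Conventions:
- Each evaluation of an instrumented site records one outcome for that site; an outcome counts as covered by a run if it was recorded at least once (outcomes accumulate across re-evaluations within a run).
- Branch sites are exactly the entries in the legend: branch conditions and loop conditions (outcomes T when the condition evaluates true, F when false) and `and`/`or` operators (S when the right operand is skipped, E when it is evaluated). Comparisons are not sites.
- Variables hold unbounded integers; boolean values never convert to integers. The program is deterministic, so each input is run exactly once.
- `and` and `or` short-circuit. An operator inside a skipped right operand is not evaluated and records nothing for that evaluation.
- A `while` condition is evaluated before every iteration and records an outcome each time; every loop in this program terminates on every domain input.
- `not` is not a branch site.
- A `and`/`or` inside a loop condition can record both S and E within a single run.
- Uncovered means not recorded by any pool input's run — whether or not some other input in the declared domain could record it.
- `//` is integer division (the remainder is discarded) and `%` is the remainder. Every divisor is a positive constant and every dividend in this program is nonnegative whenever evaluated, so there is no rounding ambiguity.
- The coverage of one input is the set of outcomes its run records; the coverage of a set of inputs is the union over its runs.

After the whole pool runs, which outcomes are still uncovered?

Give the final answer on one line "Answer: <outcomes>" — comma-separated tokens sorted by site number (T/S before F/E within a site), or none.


run #1 (c=7, u=13) runs B1->T, B3->E, B2->T, B3->E, B2->F, B4->T, B4->T, B4->T, B4->T, B4->T, B4->T, B4->T, B4->F, B5->T, ...; records B1=T, B2=T, B2=F, B3=E, B4=T, B4=F, B5=T, B7=T
run #2 (c=5, u=3) runs B1->T, B3->E, B2->T, B3->E, B2->F, B4->T, B4->T, B4->T, B4->T, B4->T, B4->T, B4->T, B4->T, B4->T, ...; records B1=T, B2=T, B2=F, B3=E, B4=T, B4=F, B5=F, B6=F, B7=F, B8=T
run #3 (c=8, u=11) runs B1->T, B3->E, B2->T, B3->E, B2->F, B4->T, B4->T, B4->T, B4->T, B4->T, B4->T, B4->T, B4->T, B4->F, ...; records B1=T, B2=T, B2=F, B3=E, B4=T, B4=F, B5=T, B7=T
run #4 (c=2, u=11) runs B1->T, B3->E, B2->T, B3->E, B2->F, B4->T, B4->T, B4->T, B4->T, B4->T, B4->T, B4->T, B4->T, B4->F, ...; records B1=T, B2=T, B2=F, B3=E, B4=T, B4=F, B5=T, B7=F, B8=T
run #5 (c=9, u=10) runs B1->F, B3->S, B2->F, B4->F, B5->T, B7->T; records B1=F, B2=F, B3=S, B4=F, B5=T, B7=T
union over the pool: B1=T, B1=F, B2=T, B2=F, B3=S, B3=E, B4=T, B4=F, B5=T, B5=F, B6=F, B7=T, B7=F, B8=T
uncovered (2 of 16): B6=T, B8=F
Answer: B6=T, B8=F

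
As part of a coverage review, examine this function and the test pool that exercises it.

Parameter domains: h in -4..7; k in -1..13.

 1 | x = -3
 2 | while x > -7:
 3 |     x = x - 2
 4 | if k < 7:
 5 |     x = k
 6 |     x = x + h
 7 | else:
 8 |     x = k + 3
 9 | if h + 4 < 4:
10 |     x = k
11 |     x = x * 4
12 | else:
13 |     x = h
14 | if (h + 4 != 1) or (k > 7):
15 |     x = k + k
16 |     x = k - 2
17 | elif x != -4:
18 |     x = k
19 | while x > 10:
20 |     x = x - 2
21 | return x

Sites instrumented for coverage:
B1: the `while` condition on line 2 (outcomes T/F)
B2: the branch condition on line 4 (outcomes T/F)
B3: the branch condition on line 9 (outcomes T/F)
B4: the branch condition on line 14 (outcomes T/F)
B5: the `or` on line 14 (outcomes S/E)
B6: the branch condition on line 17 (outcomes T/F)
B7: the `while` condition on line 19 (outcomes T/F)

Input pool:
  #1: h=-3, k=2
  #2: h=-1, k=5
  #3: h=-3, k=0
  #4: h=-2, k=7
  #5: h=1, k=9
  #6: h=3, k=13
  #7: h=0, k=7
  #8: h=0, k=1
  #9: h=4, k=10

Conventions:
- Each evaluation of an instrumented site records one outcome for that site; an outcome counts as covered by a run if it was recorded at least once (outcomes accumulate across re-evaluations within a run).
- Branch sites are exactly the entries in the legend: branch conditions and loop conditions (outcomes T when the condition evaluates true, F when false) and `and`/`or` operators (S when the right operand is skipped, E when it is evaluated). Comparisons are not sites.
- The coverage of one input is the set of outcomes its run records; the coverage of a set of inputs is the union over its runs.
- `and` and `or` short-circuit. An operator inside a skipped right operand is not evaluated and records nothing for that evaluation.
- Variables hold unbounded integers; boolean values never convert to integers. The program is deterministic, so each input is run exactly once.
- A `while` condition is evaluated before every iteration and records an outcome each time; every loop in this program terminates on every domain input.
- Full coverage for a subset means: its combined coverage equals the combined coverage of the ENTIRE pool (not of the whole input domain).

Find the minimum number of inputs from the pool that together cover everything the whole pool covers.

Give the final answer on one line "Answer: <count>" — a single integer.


input #1, h=-3, k=2: events B1->T, B1->T, B1->F, B2->T, B3->T, B5->E, B4->F, B6->T, B7->F; outcomes B1=T, B1=F, B2=T, B3=T, B4=F, B5=E, B6=T, B7=F
input #2, h=-1, k=5: events B1->T, B1->T, B1->F, B2->T, B3->T, B5->S, B4->T, B7->F; outcomes B1=T, B1=F, B2=T, B3=T, B4=T, B5=S, B7=F
input #3, h=-3, k=0: events B1->T, B1->T, B1->F, B2->T, B3->T, B5->E, B4->F, B6->T, B7->F; outcomes B1=T, B1=F, B2=T, B3=T, B4=F, B5=E, B6=T, B7=F
input #4, h=-2, k=7: events B1->T, B1->T, B1->F, B2->F, B3->T, B5->S, B4->T, B7->F; outcomes B1=T, B1=F, B2=F, B3=T, B4=T, B5=S, B7=F
input #5, h=1, k=9: events B1->T, B1->T, B1->F, B2->F, B3->F, B5->S, B4->T, B7->F; outcomes B1=T, B1=F, B2=F, B3=F, B4=T, B5=S, B7=F
input #6, h=3, k=13: events B1->T, B1->T, B1->F, B2->F, B3->F, B5->S, B4->T, B7->T, B7->F; outcomes B1=T, B1=F, B2=F, B3=F, B4=T, B5=S, B7=T, B7=F
input #7, h=0, k=7: events B1->T, B1->T, B1->F, B2->F, B3->F, B5->S, B4->T, B7->F; outcomes B1=T, B1=F, B2=F, B3=F, B4=T, B5=S, B7=F
input #8, h=0, k=1: events B1->T, B1->T, B1->F, B2->T, B3->F, B5->S, B4->T, B7->F; outcomes B1=T, B1=F, B2=T, B3=F, B4=T, B5=S, B7=F
input #9, h=4, k=10: events B1->T, B1->T, B1->F, B2->F, B3->F, B5->S, B4->T, B7->F; outcomes B1=T, B1=F, B2=F, B3=F, B4=T, B5=S, B7=F
pool-wide coverage (13 outcomes): B1=T, B1=F, B2=T, B2=F, B3=T, B3=F, B4=T, B4=F, B5=S, B5=E, B6=T, B7=T, B7=F
every size-1 subset falls short of the 13 outcomes (best: 8/13)
at size 2, {1, 6} reaches all 13 outcomes; every lexicographically earlier size-2 subset fails
Answer: 2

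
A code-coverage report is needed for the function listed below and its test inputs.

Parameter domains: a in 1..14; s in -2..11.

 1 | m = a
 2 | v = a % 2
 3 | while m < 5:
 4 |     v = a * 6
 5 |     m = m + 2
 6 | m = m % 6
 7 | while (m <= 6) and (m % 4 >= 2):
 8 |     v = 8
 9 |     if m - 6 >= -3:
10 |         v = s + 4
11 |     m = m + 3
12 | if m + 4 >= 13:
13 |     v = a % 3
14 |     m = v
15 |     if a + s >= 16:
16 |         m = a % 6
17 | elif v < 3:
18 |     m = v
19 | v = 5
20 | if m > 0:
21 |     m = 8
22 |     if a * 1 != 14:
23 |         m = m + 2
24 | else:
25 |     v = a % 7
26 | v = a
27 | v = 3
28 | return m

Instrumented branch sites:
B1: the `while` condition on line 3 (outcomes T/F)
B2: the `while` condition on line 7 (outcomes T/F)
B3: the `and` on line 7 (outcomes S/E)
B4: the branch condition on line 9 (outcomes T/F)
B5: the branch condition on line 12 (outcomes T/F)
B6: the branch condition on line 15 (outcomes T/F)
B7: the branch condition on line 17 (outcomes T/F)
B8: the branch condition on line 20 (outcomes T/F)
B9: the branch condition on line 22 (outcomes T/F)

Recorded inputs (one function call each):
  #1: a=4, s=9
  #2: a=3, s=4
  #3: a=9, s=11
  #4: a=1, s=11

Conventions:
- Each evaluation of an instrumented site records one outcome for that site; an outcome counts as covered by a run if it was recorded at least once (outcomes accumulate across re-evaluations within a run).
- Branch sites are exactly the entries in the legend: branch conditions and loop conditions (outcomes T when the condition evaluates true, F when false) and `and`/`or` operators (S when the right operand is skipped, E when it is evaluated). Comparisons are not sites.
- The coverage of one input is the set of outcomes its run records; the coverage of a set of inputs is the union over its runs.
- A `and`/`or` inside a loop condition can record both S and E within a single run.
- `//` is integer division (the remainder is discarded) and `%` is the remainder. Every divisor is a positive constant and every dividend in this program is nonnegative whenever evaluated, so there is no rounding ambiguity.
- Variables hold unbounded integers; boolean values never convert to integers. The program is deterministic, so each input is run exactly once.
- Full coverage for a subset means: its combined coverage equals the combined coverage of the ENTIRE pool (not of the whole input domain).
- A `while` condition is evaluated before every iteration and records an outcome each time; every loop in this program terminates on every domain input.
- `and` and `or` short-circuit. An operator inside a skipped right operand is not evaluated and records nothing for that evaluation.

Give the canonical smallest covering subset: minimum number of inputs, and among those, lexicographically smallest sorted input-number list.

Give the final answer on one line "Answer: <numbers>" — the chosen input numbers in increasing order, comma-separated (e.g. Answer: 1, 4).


test 1 (a=4, s=9) hits B1=T, B1=F, B2=F, B3=E, B5=F, B7=F, B8=F
test 2 (a=3, s=4) hits B1=T, B1=F, B2=F, B3=E, B5=F, B7=F, B8=T, B9=T
test 3 (a=9, s=11) hits B1=F, B2=T, B2=F, B3=S, B3=E, B4=T, B5=T, B6=T, B8=T, B9=T
test 4 (a=1, s=11) hits B1=T, B1=F, B2=F, B3=E, B5=F, B7=F, B8=T, B9=T
the full pool covers 14 outcomes: B1=T, B1=F, B2=T, B2=F, B3=S, B3=E, B4=T, B5=T, B5=F, B6=T, B7=F, B8=T, B8=F, B9=T
every size-1 subset falls short of the 14 outcomes (best: 10/14)
size 2: inputs {1, 3} cover all 14 outcomes, and no lexicographically smaller subset of this size does
Answer: 1, 3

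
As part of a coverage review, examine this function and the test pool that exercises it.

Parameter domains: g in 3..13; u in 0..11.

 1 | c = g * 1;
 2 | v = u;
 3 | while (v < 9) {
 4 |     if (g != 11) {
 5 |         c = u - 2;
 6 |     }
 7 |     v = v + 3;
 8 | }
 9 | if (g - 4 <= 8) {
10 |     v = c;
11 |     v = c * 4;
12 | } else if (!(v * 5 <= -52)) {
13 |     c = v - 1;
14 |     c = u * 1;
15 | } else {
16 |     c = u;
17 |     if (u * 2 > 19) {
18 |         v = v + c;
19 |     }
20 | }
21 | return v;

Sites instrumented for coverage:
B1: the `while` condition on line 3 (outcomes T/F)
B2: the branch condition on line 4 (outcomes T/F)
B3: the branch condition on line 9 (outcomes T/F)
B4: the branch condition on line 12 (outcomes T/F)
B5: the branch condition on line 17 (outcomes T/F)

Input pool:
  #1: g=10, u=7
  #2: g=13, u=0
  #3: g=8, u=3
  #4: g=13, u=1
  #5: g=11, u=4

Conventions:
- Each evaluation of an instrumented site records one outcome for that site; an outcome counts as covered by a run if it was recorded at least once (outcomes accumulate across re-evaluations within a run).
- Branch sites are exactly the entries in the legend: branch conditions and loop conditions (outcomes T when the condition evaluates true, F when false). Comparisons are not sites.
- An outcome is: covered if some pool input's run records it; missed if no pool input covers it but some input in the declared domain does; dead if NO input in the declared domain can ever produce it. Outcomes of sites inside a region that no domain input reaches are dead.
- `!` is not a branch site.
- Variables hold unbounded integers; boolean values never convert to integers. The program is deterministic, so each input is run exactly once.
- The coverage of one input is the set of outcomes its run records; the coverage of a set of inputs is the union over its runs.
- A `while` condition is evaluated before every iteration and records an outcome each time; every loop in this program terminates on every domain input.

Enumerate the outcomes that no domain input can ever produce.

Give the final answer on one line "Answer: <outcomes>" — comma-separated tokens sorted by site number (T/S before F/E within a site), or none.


sweeping the full domain (132 inputs) for each outcome:
  B4=F: no domain input ever produces it -> dead
  B5=T: no domain input ever produces it -> dead
  B5=F: no domain input ever produces it -> dead
  reachable outcomes have witnesses, e.g. B1=T (e.g. g=3, u=0), B1=F (e.g. g=3, u=0), B2=T (e.g. g=3, u=0), B2=F (e.g. g=11, u=0)
Answer: B4=F, B5=T, B5=F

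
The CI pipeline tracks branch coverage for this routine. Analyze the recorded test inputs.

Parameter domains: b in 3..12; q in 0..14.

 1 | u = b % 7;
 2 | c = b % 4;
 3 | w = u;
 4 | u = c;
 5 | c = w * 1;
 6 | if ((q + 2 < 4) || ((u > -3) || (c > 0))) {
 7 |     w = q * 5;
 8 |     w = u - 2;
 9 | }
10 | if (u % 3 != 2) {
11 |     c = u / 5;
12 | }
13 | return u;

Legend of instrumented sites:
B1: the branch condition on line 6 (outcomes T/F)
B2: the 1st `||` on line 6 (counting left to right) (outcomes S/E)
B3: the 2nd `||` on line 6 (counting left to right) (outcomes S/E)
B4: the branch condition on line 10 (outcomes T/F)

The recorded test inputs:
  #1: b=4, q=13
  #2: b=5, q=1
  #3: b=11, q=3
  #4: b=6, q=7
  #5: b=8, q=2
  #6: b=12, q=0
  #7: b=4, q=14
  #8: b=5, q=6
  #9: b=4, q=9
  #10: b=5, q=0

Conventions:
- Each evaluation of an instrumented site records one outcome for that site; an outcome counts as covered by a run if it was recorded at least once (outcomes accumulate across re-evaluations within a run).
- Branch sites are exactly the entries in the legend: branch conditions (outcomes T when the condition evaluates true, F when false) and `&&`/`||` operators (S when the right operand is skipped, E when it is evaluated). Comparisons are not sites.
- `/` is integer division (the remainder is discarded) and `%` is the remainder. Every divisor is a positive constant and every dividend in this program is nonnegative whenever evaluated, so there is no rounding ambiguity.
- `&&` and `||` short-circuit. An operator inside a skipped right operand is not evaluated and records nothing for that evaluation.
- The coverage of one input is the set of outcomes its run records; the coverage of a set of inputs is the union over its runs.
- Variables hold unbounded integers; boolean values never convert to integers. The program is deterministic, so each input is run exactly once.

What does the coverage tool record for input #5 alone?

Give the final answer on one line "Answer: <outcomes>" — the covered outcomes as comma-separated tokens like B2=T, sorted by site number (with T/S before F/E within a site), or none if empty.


Running input #5 (b=8, q=2), event by event:
  B2->E, B3->S, B1->T, B4->T
deduplicating events, the covered set is: B1=T, B2=E, B3=S, B4=T
Answer: B1=T, B2=E, B3=S, B4=T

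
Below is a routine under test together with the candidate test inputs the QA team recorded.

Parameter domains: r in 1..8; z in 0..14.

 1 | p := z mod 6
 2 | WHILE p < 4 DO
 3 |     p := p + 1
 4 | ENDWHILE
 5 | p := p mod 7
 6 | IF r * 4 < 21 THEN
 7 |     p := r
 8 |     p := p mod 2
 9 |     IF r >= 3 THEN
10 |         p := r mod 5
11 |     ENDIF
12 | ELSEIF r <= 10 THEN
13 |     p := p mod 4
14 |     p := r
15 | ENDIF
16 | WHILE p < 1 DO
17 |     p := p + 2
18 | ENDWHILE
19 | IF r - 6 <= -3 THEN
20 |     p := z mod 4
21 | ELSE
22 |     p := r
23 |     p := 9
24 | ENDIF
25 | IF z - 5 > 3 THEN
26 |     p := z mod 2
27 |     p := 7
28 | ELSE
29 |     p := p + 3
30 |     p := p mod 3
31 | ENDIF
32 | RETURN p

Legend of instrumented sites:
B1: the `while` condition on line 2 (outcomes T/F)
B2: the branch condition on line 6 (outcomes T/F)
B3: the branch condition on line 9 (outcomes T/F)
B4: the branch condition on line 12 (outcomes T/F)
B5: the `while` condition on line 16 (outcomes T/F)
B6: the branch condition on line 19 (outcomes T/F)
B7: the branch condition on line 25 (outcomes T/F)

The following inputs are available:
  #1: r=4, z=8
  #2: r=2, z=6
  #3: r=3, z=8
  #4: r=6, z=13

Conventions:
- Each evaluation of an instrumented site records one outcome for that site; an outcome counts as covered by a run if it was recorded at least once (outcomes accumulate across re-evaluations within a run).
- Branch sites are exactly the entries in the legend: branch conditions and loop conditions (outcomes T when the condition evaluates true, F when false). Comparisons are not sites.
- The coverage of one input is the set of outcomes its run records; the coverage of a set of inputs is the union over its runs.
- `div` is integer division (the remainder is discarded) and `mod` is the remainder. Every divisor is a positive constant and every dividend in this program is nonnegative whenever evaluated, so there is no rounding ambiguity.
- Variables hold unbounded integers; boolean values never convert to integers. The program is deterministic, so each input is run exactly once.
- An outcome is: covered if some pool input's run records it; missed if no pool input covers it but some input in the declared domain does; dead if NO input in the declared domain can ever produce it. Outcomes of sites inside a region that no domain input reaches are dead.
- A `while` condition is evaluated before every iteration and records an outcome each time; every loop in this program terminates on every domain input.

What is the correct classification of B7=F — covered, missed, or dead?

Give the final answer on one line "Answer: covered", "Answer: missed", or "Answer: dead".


B7=F is recorded by pool input(s) 1, 2, 3 -> covered
Answer: covered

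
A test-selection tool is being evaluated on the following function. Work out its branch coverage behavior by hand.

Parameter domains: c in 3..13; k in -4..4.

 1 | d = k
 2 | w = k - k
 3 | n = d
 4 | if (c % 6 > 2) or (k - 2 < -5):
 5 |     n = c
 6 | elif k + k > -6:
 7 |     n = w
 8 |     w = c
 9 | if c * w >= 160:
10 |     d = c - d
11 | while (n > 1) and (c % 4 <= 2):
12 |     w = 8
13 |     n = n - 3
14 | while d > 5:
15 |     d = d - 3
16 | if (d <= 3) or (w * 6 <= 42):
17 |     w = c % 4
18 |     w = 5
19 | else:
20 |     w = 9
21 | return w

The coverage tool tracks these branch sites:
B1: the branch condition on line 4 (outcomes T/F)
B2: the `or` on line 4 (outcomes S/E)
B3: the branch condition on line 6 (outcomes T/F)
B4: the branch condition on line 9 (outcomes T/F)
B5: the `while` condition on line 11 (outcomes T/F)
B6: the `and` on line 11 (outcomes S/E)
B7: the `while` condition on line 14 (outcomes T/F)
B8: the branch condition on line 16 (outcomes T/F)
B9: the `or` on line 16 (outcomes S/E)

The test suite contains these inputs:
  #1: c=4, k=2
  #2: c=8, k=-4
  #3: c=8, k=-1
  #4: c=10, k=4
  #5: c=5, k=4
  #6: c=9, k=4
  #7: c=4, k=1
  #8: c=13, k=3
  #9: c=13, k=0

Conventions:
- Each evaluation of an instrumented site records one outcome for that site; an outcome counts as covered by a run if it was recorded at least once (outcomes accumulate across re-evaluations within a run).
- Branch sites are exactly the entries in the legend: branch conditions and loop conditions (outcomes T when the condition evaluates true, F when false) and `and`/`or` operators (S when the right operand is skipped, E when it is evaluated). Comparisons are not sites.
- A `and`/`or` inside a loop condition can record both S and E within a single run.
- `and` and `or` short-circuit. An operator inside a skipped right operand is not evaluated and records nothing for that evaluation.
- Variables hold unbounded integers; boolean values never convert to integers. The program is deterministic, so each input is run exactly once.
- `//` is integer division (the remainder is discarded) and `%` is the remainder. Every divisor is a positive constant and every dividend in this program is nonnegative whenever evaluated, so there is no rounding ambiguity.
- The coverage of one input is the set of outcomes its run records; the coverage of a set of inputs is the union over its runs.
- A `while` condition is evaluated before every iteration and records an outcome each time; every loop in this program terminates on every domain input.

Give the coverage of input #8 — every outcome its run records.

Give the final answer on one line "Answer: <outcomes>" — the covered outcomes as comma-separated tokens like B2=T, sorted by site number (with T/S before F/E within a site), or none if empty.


Simulating input #8 (c=13, k=3) step by step:
  B2->E, B1->F, B3->T, B4->T, B6->S, B5->F, B7->T, B7->T, B7->F, B9->E
  B8->F
collecting distinct outcomes: B1=F, B2=E, B3=T, B4=T, B5=F, B6=S, B7=T, B7=F, B8=F, B9=E
Answer: B1=F, B2=E, B3=T, B4=T, B5=F, B6=S, B7=T, B7=F, B8=F, B9=E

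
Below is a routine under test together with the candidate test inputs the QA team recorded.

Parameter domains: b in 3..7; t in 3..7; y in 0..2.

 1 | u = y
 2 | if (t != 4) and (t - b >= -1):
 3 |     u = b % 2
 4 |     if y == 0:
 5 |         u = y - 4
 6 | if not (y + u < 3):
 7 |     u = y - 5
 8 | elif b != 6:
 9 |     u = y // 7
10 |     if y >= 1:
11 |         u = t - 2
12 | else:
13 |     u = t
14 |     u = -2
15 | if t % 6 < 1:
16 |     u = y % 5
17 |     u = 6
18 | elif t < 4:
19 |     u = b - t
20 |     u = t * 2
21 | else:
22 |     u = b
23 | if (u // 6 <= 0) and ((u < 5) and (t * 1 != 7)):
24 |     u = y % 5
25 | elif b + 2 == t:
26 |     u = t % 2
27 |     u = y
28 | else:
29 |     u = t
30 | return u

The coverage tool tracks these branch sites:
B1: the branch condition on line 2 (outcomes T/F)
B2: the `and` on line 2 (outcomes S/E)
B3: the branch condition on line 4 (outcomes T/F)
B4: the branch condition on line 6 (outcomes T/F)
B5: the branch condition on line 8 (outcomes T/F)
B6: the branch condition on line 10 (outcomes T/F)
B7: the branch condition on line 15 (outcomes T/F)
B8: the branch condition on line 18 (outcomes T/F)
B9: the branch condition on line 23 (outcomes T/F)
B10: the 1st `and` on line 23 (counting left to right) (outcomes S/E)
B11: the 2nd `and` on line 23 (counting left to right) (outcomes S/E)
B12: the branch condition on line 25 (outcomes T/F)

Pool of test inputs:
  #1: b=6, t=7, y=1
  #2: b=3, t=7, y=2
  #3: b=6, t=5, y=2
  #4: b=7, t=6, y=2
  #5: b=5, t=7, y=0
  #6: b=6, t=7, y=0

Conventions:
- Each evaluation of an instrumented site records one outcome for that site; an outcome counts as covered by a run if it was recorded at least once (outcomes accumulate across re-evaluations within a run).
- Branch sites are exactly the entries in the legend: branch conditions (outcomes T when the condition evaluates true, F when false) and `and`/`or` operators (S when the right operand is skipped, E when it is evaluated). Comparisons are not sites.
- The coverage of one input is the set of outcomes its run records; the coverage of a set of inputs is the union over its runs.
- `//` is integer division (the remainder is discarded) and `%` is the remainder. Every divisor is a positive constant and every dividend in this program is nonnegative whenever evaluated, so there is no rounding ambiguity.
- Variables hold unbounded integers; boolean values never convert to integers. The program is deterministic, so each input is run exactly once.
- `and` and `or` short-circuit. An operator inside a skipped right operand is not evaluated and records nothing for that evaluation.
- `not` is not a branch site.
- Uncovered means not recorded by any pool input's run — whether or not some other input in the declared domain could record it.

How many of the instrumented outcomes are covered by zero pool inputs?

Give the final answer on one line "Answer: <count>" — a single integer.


run #1 (b=6, t=7, y=1) runs B2->E, B1->T, B3->F, B4->F, B5->F, B7->F, B8->F, B10->S, B9->F, B12->F; records B1=T, B2=E, B3=F, B4=F, B5=F, B7=F, B8=F, B9=F, B10=S, B12=F
run #2 (b=3, t=7, y=2) runs B2->E, B1->T, B3->F, B4->T, B7->F, B8->F, B10->E, B11->E, B9->F, B12->F; records B1=T, B2=E, B3=F, B4=T, B7=F, B8=F, B9=F, B10=E, B11=E, B12=F
run #3 (b=6, t=5, y=2) runs B2->E, B1->T, B3->F, B4->F, B5->F, B7->F, B8->F, B10->S, B9->F, B12->F; records B1=T, B2=E, B3=F, B4=F, B5=F, B7=F, B8=F, B9=F, B10=S, B12=F
run #4 (b=7, t=6, y=2) runs B2->E, B1->T, B3->F, B4->T, B7->T, B10->S, B9->F, B12->F; records B1=T, B2=E, B3=F, B4=T, B7=T, B9=F, B10=S, B12=F
run #5 (b=5, t=7, y=0) runs B2->E, B1->T, B3->T, B4->F, B5->T, B6->F, B7->F, B8->F, B10->E, B11->S, B9->F, B12->T; records B1=T, B2=E, B3=T, B4=F, B5=T, B6=F, B7=F, B8=F, B9=F, B10=E, B11=S, B12=T
run #6 (b=6, t=7, y=0) runs B2->E, B1->T, B3->T, B4->F, B5->F, B7->F, B8->F, B10->S, B9->F, B12->F; records B1=T, B2=E, B3=T, B4=F, B5=F, B7=F, B8=F, B9=F, B10=S, B12=F
union over the pool: B1=T, B2=E, B3=T, B3=F, B4=T, B4=F, B5=T, B5=F, B6=F, B7=T, B7=F, B8=F, B9=F, B10=S, B10=E, B11=S, B11=E, B12=T, B12=F
uncovered (5 of 24): B1=F, B2=S, B6=T, B8=T, B9=T
Answer: 5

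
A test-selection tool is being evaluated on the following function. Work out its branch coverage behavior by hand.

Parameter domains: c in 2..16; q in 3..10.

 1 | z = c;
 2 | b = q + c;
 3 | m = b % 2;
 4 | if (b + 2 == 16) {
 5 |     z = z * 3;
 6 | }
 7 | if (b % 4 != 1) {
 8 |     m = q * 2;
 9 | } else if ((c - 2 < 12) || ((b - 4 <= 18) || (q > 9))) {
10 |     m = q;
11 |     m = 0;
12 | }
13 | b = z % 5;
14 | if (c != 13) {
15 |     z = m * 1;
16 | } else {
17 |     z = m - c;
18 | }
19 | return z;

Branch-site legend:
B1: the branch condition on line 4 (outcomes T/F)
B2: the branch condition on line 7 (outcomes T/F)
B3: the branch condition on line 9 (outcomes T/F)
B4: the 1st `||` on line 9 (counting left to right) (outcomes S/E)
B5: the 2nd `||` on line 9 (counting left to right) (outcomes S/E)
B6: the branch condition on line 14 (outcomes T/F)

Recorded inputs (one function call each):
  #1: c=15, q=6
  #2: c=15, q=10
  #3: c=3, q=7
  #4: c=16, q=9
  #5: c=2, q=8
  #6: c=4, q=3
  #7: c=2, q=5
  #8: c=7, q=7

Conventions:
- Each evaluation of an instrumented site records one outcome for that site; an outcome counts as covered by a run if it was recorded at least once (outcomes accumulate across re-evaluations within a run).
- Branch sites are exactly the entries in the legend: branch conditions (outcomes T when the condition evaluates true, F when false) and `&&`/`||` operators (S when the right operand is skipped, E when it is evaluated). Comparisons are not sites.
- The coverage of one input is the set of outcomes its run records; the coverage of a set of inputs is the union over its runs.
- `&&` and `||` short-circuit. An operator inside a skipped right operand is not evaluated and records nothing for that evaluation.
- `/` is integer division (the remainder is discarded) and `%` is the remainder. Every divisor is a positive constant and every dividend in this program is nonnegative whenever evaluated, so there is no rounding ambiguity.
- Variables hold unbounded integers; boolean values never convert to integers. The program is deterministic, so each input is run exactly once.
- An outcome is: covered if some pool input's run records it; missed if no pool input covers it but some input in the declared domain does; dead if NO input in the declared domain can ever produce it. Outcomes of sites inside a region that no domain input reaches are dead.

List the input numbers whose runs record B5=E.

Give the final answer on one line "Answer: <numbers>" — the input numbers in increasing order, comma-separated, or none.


input #1 (c=15, q=6): never hits B5=E
input #2 (c=15, q=10): hits B5=E
input #3 (c=3, q=7): never hits B5=E
input #4 (c=16, q=9): hits B5=E
input #5 (c=2, q=8): never hits B5=E
input #6 (c=4, q=3): never hits B5=E
input #7 (c=2, q=5): never hits B5=E
input #8 (c=7, q=7): never hits B5=E
Answer: 2, 4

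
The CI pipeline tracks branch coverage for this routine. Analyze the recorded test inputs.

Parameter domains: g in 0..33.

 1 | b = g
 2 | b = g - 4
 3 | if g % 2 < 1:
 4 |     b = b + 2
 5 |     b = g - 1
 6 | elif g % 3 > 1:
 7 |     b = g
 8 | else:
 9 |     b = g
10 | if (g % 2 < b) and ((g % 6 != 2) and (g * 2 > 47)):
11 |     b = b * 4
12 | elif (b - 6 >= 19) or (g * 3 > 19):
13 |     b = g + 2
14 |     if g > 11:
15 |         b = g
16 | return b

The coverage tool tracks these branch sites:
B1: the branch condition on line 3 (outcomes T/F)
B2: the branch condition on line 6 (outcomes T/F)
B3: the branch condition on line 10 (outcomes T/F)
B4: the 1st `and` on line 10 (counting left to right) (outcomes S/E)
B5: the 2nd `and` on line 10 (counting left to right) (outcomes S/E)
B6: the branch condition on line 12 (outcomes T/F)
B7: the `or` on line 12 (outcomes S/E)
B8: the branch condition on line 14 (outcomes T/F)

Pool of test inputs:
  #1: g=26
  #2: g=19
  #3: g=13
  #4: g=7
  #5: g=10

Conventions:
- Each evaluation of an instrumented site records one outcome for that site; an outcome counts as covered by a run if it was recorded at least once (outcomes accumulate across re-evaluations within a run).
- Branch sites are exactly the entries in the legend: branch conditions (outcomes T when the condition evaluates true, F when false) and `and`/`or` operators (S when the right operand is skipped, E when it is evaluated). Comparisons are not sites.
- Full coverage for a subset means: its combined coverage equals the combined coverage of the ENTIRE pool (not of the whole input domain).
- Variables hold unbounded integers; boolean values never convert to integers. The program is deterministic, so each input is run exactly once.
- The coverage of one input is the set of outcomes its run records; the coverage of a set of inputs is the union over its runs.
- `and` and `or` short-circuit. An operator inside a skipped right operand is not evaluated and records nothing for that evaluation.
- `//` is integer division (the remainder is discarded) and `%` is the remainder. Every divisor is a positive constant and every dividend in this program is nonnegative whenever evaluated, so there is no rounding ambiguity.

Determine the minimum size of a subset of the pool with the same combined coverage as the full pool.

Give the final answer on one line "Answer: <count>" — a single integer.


#1 (g=26) -> covered: B1=T, B3=F, B4=E, B5=S, B6=T, B7=S, B8=T
#2 (g=19) -> covered: B1=F, B2=F, B3=F, B4=E, B5=E, B6=T, B7=E, B8=T
#3 (g=13) -> covered: B1=F, B2=F, B3=F, B4=E, B5=E, B6=T, B7=E, B8=T
#4 (g=7) -> covered: B1=F, B2=F, B3=F, B4=E, B5=E, B6=T, B7=E, B8=F
#5 (g=10) -> covered: B1=T, B3=F, B4=E, B5=E, B6=T, B7=E, B8=F
union over all inputs: B1=T, B1=F, B2=F, B3=F, B4=E, B5=S, B5=E, B6=T, B7=S, B7=E, B8=T, B8=F (12 outcomes)
size 1 is not enough: best union over all size-1 subsets is 8/12
at size 2, {1, 4} reaches all 12 outcomes; every lexicographically earlier size-2 subset fails
Answer: 2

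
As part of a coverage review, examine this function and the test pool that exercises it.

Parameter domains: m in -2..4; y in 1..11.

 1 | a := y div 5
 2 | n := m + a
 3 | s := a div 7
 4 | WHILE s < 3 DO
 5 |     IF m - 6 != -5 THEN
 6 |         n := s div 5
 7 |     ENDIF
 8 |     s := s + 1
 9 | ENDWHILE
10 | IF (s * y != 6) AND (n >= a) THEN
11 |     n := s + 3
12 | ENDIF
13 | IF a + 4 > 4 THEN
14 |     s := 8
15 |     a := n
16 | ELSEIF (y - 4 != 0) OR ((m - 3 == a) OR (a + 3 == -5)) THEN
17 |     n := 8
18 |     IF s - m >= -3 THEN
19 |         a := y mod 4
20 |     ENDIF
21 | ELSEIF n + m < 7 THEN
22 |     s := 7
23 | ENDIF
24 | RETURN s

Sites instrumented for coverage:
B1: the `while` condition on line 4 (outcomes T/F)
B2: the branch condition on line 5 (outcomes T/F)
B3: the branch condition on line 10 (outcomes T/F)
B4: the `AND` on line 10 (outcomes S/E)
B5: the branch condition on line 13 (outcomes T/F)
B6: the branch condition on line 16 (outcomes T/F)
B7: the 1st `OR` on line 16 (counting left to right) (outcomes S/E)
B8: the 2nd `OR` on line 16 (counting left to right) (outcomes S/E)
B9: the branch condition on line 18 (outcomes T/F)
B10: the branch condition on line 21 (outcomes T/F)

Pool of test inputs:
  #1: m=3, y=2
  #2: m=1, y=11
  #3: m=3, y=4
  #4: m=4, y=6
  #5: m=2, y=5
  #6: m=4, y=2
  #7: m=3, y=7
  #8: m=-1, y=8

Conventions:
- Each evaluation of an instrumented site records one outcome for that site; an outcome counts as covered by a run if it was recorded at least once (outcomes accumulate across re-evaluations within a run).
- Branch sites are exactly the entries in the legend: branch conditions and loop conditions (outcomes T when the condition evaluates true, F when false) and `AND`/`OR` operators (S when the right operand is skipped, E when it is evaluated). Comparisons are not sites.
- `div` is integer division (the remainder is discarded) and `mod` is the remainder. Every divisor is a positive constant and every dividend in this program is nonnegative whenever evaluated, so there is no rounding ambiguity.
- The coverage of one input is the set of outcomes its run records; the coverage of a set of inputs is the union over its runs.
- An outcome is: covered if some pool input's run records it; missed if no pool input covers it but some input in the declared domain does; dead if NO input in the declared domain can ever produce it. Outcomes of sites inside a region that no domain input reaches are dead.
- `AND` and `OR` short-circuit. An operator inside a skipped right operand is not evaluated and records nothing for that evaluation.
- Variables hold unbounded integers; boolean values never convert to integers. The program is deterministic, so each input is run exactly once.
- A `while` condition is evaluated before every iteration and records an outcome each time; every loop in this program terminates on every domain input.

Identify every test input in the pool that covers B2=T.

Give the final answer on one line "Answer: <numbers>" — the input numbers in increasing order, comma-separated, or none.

input #1 (m=3, y=2): covers B2=T
input #2 (m=1, y=11): misses B2=T
input #3 (m=3, y=4): covers B2=T
input #4 (m=4, y=6): covers B2=T
input #5 (m=2, y=5): covers B2=T
input #6 (m=4, y=2): covers B2=T
input #7 (m=3, y=7): covers B2=T
input #8 (m=-1, y=8): covers B2=T

Answer: 1, 3, 4, 5, 6, 7, 8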